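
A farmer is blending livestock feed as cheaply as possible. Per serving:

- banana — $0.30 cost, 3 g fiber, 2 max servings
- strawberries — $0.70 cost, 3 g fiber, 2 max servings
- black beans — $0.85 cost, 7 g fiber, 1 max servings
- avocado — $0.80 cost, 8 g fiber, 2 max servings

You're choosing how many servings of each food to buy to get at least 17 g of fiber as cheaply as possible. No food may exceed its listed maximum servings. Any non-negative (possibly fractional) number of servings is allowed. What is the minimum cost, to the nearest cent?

Cost per g of fiber: banana $0.1000, avocado $0.1000, black beans $0.1214, strawberries $0.2333.
Take 2 servings of banana: +6.0 g fiber for $0.60 (total $0.60, still need 11.0 g).
Take 1.375 servings of avocado: +11.0 g fiber for $1.10 (total $1.70, still need 0.0 g).
Filling from the cheapest source first is optimal under one linear minimum: $1.70.

$1.70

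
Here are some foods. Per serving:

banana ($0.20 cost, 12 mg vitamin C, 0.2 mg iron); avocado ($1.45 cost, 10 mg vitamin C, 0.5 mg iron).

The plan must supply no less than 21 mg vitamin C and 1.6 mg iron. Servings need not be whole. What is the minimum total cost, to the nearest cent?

Check every corner: each single food scaled to meet both minima, and each pair solved so both constraints bind.
banana only: max(21/12, 1.6/0.2) = 8 servings → $1.60.
avocado only: max(21/10, 1.6/0.5) = 3.2 servings → $4.64.
banana + avocado: the both-tight solution has a negative serving — not a feasible corner.
So the least-cost plan costs $1.60.

$1.60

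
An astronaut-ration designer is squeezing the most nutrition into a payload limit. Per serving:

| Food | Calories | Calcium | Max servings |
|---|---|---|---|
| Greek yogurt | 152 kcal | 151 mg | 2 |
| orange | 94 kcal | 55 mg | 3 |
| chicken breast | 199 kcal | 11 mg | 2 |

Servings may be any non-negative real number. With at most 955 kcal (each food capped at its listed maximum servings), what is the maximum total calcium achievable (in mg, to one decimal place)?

Calcium per kcal: Greek yogurt 0.9934, orange 0.5851, chicken breast 0.05528.
Take 2 servings of Greek yogurt: uses 304 kcal, +302.0 mg calcium (running total 302.0 mg).
Take 3 servings of orange: uses 282 kcal, +165.0 mg calcium (running total 467.0 mg).
Take 1.854 servings of chicken breast: uses 369 kcal, +20.4 mg calcium (running total 487.4 mg).
Filling greedily by calcium-per-kcal is optimal for one linear limit, giving 487.4 mg.

487.4 mg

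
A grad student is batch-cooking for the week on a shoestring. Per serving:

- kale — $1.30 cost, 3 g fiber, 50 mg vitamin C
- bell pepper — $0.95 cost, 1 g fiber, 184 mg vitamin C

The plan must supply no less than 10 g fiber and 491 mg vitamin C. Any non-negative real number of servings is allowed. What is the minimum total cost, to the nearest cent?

kale only: max(10/3, 491/50) = 9.82 servings → $12.77.
bell pepper only: max(10/1, 491/184) = 10 servings → $9.50.
kale + bell pepper with both tight: 2.687 servings and 1.938 servings → $5.33.
Cheapest feasible corner: $5.33.

$5.33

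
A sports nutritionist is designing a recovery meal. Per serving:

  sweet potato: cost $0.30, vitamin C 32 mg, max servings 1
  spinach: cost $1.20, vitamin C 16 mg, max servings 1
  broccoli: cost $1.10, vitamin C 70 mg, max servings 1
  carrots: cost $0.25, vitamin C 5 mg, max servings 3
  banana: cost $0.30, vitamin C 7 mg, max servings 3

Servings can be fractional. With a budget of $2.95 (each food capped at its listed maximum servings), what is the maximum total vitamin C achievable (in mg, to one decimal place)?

136.0 mg

Vitamin C per dollar: sweet potato 106.7, broccoli 63.64, banana 23.33, carrots 20, spinach 13.33.
Take 1 serving of sweet potato: spends $0.30, +32.0 mg vitamin C (running total 32.0 mg).
Take 1 serving of broccoli: spends $1.10, +70.0 mg vitamin C (running total 102.0 mg).
Take 3 servings of banana: spends $0.90, +21.0 mg vitamin C (running total 123.0 mg).
Take 2.6 servings of carrots: spends $0.65, +13.0 mg vitamin C (running total 136.0 mg).
Greedy by best ratio exhausts the cost allowance optimally: 136.0 mg.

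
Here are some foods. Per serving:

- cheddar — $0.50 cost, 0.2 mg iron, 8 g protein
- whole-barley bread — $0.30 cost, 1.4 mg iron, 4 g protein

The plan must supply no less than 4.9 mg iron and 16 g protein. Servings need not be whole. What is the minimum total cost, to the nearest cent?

$1.17

For a min-cost LP with two ≥-constraints, a basic feasible solution has at most two positive variables.
cheddar only: max(4.9/0.2, 16/8) = 24.5 servings → $12.25.
whole-barley bread only: max(4.9/1.4, 16/4) = 4 servings → $1.20.
cheddar + whole-barley bread with both tight: 0.2692 servings and 3.462 servings → $1.17.
Cheapest feasible corner: $1.17.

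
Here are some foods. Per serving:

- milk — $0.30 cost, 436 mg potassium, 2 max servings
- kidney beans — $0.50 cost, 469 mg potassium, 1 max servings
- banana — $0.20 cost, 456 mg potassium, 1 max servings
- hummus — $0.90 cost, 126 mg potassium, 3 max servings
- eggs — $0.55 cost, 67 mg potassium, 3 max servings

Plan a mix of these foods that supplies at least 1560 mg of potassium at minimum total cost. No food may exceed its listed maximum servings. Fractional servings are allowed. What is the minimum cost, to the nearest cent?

Cost per mg of potassium: banana $0.0004, milk $0.0007, kidney beans $0.0011, hummus $0.0071, eggs $0.0082.
Take 1 serving of banana: +456.0 mg potassium for $0.20 (total $0.20, still need 1104.0 mg).
Take 2 servings of milk: +872.0 mg potassium for $0.60 (total $0.80, still need 232.0 mg).
Take 0.4947 servings of kidney beans: +232.0 mg potassium for $0.25 (total $1.05, still need 0.0 mg).
Greedy by cheapest-per-mg is optimal for a single linear constraint, so the minimum cost is $1.05.

$1.05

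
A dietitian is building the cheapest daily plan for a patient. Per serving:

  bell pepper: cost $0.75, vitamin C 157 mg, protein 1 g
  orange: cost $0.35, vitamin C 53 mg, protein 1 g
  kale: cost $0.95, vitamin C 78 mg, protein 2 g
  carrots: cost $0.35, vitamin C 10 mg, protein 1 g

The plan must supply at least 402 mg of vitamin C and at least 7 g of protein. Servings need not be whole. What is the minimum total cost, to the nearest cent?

$2.57

Check every corner: each single food scaled to meet both minima, and each pair solved so both constraints bind.
bell pepper only: max(402/157, 7/1) = 7 servings → $5.25.
orange only: max(402/53, 7/1) = 7.585 servings → $2.65.
kale only: max(402/78, 7/2) = 5.154 servings → $4.90.
carrots only: max(402/10, 7/1) = 40.2 servings → $14.07.
bell pepper + orange with both tight: 0.2981 servings and 6.702 servings → $2.57.
bell pepper + kale with both tight: 1.093 servings and 2.953 servings → $3.63.
bell pepper + carrots with both tight: 2.259 servings and 4.741 servings → $3.35.
orange + kale: intersection lies outside the first quadrant.
orange + carrots with both targets exact would need a negative amount; discard.
kale + carrots: the both-tight solution has a negative serving — not a feasible corner.
So the least-cost plan costs $2.57.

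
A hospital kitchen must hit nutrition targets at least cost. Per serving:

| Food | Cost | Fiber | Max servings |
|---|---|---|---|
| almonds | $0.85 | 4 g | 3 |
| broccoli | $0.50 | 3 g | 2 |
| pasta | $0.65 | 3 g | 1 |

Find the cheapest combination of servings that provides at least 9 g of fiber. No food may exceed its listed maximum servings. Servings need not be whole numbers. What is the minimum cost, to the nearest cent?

Cost per g of fiber: broccoli $0.1667, almonds $0.2125, pasta $0.2167.
Take 2 servings of broccoli: +6.0 g fiber for $1.00 (total $1.00, still need 3.0 g).
Take 0.75 servings of almonds: +3.0 g fiber for $0.64 (total $1.64, still need 0.0 g).
Filling from the cheapest source first is optimal under one linear minimum: $1.64.

$1.64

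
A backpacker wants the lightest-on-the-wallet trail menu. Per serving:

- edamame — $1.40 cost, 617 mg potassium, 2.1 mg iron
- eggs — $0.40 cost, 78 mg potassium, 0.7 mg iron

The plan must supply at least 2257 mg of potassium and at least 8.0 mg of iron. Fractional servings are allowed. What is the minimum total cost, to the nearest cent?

$5.28

With two linear requirements the optimum uses one or two foods; enumerate the corners.
edamame only: max(2257/617, 8.0/2.1) = 3.81 servings → $5.33.
eggs only: max(2257/78, 8.0/0.7) = 28.94 servings → $11.57.
edamame + eggs with both tight: 3.565 servings and 0.7322 servings → $5.28.
The minimum over all feasible corners is $5.28.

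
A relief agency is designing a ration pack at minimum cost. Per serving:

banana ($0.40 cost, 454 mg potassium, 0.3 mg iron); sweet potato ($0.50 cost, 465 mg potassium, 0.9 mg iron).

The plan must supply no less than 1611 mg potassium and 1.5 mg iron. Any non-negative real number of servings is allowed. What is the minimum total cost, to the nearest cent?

A basic optimal solution has at most two foods positive. Try each food alone and each pair with both targets met exactly.
banana only: max(1611/454, 1.5/0.3) = 5 servings → $2.00.
sweet potato only: max(1611/465, 1.5/0.9) = 3.465 servings → $1.73.
banana + sweet potato with both tight: 2.796 servings and 0.7347 servings → $1.49.
Cheapest feasible corner: $1.49.

$1.49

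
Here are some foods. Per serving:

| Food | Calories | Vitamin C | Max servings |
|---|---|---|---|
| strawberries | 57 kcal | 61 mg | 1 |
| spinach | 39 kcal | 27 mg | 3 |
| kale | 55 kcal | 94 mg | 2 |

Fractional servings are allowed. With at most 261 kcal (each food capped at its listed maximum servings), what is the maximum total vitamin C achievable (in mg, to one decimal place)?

314.1 mg

Vitamin C per kcal: kale 1.709, strawberries 1.07, spinach 0.6923.
Take 2 servings of kale: uses 110 kcal, +188.0 mg vitamin C (running total 188.0 mg).
Take 1 serving of strawberries: uses 57 kcal, +61.0 mg vitamin C (running total 249.0 mg).
Take 2.41 servings of spinach: uses 94 kcal, +65.1 mg vitamin C (running total 314.1 mg).
Greedy by best ratio exhausts the calories allowance optimally: 314.1 mg.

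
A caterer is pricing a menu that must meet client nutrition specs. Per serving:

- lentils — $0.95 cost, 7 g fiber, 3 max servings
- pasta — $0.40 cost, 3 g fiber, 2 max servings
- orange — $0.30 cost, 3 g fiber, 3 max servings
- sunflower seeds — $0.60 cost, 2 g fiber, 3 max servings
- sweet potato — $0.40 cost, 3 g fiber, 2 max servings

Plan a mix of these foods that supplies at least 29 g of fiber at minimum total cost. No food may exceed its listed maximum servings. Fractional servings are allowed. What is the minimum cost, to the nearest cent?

Cost per g of fiber: orange $0.1000, pasta $0.1333, sweet potato $0.1333, lentils $0.1357, sunflower seeds $0.3000.
Take 3 servings of orange: +9.0 g fiber for $0.90 (total $0.90, still need 20.0 g).
Take 2 servings of pasta: +6.0 g fiber for $0.80 (total $1.70, still need 14.0 g).
Take 2 servings of sweet potato: +6.0 g fiber for $0.80 (total $2.50, still need 8.0 g).
Take 1.143 servings of lentils: +8.0 g fiber for $1.09 (total $3.59, still need 0.0 g).
Filling from the cheapest source first is optimal under one linear minimum: $3.59.

$3.59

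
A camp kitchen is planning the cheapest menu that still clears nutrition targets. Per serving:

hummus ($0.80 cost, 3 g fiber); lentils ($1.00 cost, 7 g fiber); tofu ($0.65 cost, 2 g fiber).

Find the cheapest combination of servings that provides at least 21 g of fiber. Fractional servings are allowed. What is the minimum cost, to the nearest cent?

Cost per g of fiber: lentils $0.1429, hummus $0.2667, tofu $0.3250.
With no serving limits, use only lentils: 21 g / 7 g = 3 servings × $1.00 = $3.00.

$3.00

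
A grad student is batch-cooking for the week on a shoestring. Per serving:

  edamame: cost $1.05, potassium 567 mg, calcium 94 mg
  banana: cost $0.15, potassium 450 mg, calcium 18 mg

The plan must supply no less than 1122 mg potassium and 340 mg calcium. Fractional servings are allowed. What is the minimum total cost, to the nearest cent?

$2.83

edamame only: max(1122/567, 340/94) = 3.617 servings → $3.80.
banana only: max(1122/450, 340/18) = 18.89 servings → $2.83.
edamame + banana: intersection lies outside the first quadrant.
So the least-cost plan costs $2.83.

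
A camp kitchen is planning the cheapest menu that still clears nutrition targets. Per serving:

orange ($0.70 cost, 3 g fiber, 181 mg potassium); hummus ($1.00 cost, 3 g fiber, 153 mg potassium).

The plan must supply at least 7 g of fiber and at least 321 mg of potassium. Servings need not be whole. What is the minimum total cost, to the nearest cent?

$1.63

This is a tiny linear program; its minimum lies at a vertex of the feasible set. List the vertices and price them.
orange only: max(7/3, 321/181) = 2.333 servings → $1.63.
hummus only: max(7/3, 321/153) = 2.333 servings → $2.33.
orange + hummus with both targets exact would need a negative amount; discard.
Cheapest feasible corner: $1.63.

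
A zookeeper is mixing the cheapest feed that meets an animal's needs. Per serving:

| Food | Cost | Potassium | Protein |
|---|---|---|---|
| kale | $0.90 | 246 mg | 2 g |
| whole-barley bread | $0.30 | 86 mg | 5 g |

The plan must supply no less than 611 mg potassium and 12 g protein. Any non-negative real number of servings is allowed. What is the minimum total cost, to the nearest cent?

This is a tiny linear program; its minimum lies at a vertex of the feasible set. List the vertices and price them.
kale only: max(611/246, 12/2) = 6 servings → $5.40.
whole-barley bread only: max(611/86, 12/5) = 7.105 servings → $2.13.
kale + whole-barley bread with both tight: 1.912 servings and 1.635 servings → $2.21.
The minimum over all feasible corners is $2.13.

$2.13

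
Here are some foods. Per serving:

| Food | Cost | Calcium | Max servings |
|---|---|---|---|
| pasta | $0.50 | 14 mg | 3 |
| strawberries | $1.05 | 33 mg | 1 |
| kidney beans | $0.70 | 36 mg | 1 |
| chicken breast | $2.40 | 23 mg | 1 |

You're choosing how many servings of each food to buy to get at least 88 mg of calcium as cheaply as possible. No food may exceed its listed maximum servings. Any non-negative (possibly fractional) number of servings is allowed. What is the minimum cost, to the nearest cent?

Cost per mg of calcium: kidney beans $0.0194, strawberries $0.0318, pasta $0.0357, chicken breast $0.1043.
Take 1 serving of kidney beans: +36.0 mg calcium for $0.70 (total $0.70, still need 52.0 mg).
Take 1 serving of strawberries: +33.0 mg calcium for $1.05 (total $1.75, still need 19.0 mg).
Take 1.357 servings of pasta: +19.0 mg calcium for $0.68 (total $2.43, still need 0.0 mg).
Filling from the cheapest source first is optimal under one linear minimum: $2.43.

$2.43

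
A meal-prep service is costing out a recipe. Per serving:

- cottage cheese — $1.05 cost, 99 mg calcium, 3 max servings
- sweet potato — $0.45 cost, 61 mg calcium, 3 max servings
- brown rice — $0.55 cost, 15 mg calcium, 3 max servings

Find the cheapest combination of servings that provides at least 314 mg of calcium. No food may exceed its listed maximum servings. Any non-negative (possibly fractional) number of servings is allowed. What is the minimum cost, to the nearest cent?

Cost per mg of calcium: sweet potato $0.0074, cottage cheese $0.0106, brown rice $0.0367.
Take 3 servings of sweet potato: +183.0 mg calcium for $1.35 (total $1.35, still need 131.0 mg).
Take 1.323 servings of cottage cheese: +131.0 mg calcium for $1.39 (total $2.74, still need 0.0 mg).
Greedy by cheapest-per-mg is optimal for a single linear constraint, so the minimum cost is $2.74.

$2.74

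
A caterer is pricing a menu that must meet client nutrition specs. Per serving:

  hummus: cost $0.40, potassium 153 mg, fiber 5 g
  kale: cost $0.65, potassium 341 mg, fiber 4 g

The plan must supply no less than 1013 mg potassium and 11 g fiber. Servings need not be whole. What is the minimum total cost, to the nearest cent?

$1.93

For a min-cost LP with two ≥-constraints, a basic feasible solution has at most two positive variables.
hummus only: max(1013/153, 11/5) = 6.621 servings → $2.65.
kale only: max(1013/341, 11/4) = 2.971 servings → $1.93.
hummus + kale: the both-tight solution has a negative serving — not a feasible corner.
The minimum over all feasible corners is $1.93.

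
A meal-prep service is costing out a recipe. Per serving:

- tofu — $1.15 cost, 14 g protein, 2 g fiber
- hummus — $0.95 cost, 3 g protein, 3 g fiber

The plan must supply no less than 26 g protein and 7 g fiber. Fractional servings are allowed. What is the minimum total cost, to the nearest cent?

$3.03

Compare the cost at each extreme point of the feasible region.
tofu only: max(26/14, 7/2) = 3.5 servings → $4.03.
hummus only: max(26/3, 7/3) = 8.667 servings → $8.23.
tofu + hummus with both tight: 1.583 servings and 1.278 servings → $3.03.
So the least-cost plan costs $3.03.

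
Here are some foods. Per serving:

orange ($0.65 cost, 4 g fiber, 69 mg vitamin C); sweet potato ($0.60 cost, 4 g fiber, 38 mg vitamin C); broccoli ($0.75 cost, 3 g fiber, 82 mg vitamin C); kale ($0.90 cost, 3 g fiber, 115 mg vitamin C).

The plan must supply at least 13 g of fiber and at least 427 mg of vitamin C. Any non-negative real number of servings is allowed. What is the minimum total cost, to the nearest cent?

orange only: max(13/4, 427/69) = 6.188 servings → $4.02.
sweet potato only: max(13/4, 427/38) = 11.24 servings → $6.74.
broccoli only: max(13/3, 427/82) = 5.207 servings → $3.91.
kale only: max(13/3, 427/115) = 4.333 servings → $3.90.
orange + sweet potato with both targets exact would need a negative amount; discard.
orange + broccoli with both targets exact would need a negative amount; discard.
orange + kale with both tight: 0.8458 servings and 3.206 servings → $3.43.
sweet potato + broccoli: intersection lies outside the first quadrant.
sweet potato + kale with both tight: 0.6185 servings and 3.509 servings → $3.53.
broccoli + kale with both tight: 2.162 servings and 2.172 servings → $3.58.
Cheapest feasible corner: $3.43.

$3.43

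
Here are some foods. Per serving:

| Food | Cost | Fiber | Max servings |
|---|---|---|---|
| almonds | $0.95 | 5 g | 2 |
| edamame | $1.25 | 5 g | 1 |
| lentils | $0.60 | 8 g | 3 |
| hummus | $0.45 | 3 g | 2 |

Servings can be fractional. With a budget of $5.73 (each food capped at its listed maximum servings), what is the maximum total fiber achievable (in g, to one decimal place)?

Fiber per dollar: lentils 13.33, hummus 6.667, almonds 5.263, edamame 4.
Take 3 servings of lentils: spends $1.80, +24.0 g fiber (running total 24.0 g).
Take 2 servings of hummus: spends $0.90, +6.0 g fiber (running total 30.0 g).
Take 2 servings of almonds: spends $1.90, +10.0 g fiber (running total 40.0 g).
Take 0.904 servings of edamame: spends $1.13, +4.5 g fiber (running total 44.5 g).
Greedy by best ratio exhausts the cost allowance optimally: 44.5 g.

44.5 g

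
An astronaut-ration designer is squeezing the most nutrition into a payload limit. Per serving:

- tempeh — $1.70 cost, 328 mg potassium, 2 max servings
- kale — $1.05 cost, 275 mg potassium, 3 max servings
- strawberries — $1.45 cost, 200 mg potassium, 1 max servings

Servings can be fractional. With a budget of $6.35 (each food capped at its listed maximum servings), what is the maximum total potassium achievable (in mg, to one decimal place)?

Potassium per dollar: kale 261.9, tempeh 192.9, strawberries 137.9.
Take 3 servings of kale: spends $3.15, +825.0 mg potassium (running total 825.0 mg).
Take 1.882 servings of tempeh: spends $3.20, +617.4 mg potassium (running total 1442.4 mg).
Filling greedily by potassium-per-dollar is optimal for one linear limit, giving 1442.4 mg.

1442.4 mg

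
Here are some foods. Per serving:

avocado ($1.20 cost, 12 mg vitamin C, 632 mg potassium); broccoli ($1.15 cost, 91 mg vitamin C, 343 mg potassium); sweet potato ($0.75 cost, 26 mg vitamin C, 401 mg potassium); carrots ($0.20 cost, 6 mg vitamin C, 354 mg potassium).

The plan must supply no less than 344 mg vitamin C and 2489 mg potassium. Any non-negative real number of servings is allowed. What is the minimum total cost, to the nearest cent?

$4.79

The cheapest plan sits at a corner of the feasible region — with two constraints it uses at most two foods.
avocado only: max(344/12, 2489/632) = 28.67 servings → $34.40.
broccoli only: max(344/91, 2489/343) = 7.257 servings → $8.35.
sweet potato only: max(344/26, 2489/401) = 13.23 servings → $9.92.
carrots only: max(344/6, 2489/354) = 57.33 servings → $11.47.
avocado + broccoli with both tight: 2.032 servings and 3.512 servings → $6.48.
avocado + sweet potato: the both-tight solution has a negative serving — not a feasible corner.
avocado + carrots: the both-tight solution has a negative serving — not a feasible corner.
broccoli + sweet potato with both tight: 2.656 servings and 3.935 servings → $6.01.
broccoli + carrots with both tight: 3.543 servings and 3.598 servings → $4.79.
sweet potato + carrots with both targets exact would need a negative amount; discard.
The minimum over all feasible corners is $4.79.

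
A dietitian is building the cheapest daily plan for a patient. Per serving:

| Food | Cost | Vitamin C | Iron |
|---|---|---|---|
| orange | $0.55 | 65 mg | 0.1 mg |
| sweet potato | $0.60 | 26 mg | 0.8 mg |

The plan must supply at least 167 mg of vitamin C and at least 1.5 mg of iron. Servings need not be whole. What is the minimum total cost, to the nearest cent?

$2.03

Minimising a linear cost over {vitamin C ≥ 167, iron ≥ 1.5, servings ≥ 0} — the optimum is at a vertex, using one or two foods.
orange only: max(167/65, 1.5/0.1) = 15 servings → $8.25.
sweet potato only: max(167/26, 1.5/0.8) = 6.423 servings → $3.85.
orange + sweet potato with both tight: 1.915 servings and 1.636 servings → $2.03.
So the least-cost plan costs $2.03.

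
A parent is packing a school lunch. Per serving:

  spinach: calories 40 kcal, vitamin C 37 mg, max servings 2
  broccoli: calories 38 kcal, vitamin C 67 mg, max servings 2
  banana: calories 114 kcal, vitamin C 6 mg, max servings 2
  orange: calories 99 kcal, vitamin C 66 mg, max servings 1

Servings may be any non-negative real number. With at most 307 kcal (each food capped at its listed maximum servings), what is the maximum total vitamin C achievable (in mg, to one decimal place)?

276.7 mg

Vitamin C per kcal: broccoli 1.763, spinach 0.925, orange 0.6667, banana 0.05263.
Take 2 servings of broccoli: uses 76 kcal, +134.0 mg vitamin C (running total 134.0 mg).
Take 2 servings of spinach: uses 80 kcal, +74.0 mg vitamin C (running total 208.0 mg).
Take 1 serving of orange: uses 99 kcal, +66.0 mg vitamin C (running total 274.0 mg).
Take 0.4561 servings of banana: uses 52 kcal, +2.7 mg vitamin C (running total 276.7 mg).
Filling greedily by vitamin C-per-kcal is optimal for one linear limit, giving 276.7 mg.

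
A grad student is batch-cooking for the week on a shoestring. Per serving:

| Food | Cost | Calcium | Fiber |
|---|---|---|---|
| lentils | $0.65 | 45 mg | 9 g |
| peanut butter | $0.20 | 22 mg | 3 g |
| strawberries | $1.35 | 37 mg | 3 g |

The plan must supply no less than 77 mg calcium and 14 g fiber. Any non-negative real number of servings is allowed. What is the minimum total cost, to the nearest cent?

$0.93

A basic optimal solution has at most two foods positive. Try each food alone and each pair with both targets met exactly.
lentils only: max(77/45, 14/9) = 1.711 servings → $1.11.
peanut butter only: max(77/22, 14/3) = 4.667 servings → $0.93.
strawberries only: max(77/37, 14/3) = 4.667 servings → $6.30.
lentils + peanut butter with both tight: 1.222 servings and 1 serving → $0.99.
lentils + strawberries with both tight: 1.449 servings and 0.3182 servings → $1.37.
peanut butter + strawberries: intersection lies outside the first quadrant.
So the least-cost plan costs $0.93.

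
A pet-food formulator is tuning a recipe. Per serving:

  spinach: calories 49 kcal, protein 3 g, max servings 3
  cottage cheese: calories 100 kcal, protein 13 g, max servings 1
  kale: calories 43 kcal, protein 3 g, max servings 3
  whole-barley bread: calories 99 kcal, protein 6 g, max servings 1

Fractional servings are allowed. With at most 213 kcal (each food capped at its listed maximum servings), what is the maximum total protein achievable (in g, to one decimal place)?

Protein per kcal: cottage cheese 0.13, kale 0.06977, spinach 0.06122, whole-barley bread 0.06061.
Take 1 serving of cottage cheese: uses 100 kcal, +13.0 g protein (running total 13.0 g).
Take 2.628 servings of kale: uses 113 kcal, +7.9 g protein (running total 20.9 g).
Filling greedily by protein-per-kcal is optimal for one linear limit, giving 20.9 g.

20.9 g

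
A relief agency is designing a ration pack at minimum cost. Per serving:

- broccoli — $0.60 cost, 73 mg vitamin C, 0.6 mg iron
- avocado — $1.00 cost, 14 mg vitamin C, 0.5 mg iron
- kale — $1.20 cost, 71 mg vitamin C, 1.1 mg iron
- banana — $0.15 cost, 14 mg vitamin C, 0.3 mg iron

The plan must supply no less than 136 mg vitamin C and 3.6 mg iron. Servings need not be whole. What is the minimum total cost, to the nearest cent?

$1.80

A basic optimal solution has at most two foods positive. Try each food alone and each pair with both targets met exactly.
broccoli only: max(136/73, 3.6/0.6) = 6 servings → $3.60.
avocado only: max(136/14, 3.6/0.5) = 9.714 servings → $9.71.
kale only: max(136/71, 3.6/1.1) = 3.273 servings → $3.93.
banana only: max(136/14, 3.6/0.3) = 12 servings → $1.80.
broccoli + avocado with both tight: 0.6263 servings and 6.448 servings → $6.82.
broccoli + kale: intersection lies outside the first quadrant.
broccoli + banana: intersection lies outside the first quadrant.
avocado + kale with both tight: 5.274 servings and 0.8756 servings → $6.32.
avocado + banana with both tight: 3.429 servings and 6.286 servings → $4.37.
kale + banana: the both-tight solution has a negative serving — not a feasible corner.
So the least-cost plan costs $1.80.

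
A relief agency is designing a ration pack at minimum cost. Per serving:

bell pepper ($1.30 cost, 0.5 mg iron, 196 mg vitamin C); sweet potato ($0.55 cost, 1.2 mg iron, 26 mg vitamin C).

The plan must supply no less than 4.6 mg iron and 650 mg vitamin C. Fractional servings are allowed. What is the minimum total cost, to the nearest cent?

$5.29

Two binding constraints pin down two serving amounts, so the optimal mix uses at most two foods. The candidates are each food alone (scaled to the tighter of iron/vitamin C) and each pair with both constraints tight.
bell pepper only: max(4.6/0.5, 650/196) = 9.2 servings → $11.96.
sweet potato only: max(4.6/1.2, 650/26) = 25 servings → $13.75.
bell pepper + sweet potato with both tight: 2.972 servings and 2.595 servings → $5.29.
So the least-cost plan costs $5.29.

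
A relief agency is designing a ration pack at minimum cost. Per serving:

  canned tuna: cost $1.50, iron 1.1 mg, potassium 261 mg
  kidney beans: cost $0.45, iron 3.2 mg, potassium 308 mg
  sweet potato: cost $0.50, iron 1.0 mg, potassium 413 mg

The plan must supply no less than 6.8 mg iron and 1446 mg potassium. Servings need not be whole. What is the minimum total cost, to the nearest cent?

Two binding constraints pin down two serving amounts, so the optimal mix uses at most two foods. The candidates are each food alone (scaled to the tighter of iron/potassium) and each pair with both constraints tight.
canned tuna only: max(6.8/1.1, 1446/261) = 6.182 servings → $9.27.
kidney beans only: max(6.8/3.2, 1446/308) = 4.695 servings → $2.11.
sweet potato only: max(6.8/1.0, 1446/413) = 6.8 servings → $3.40.
canned tuna + kidney beans with both tight: 5.102 servings and 0.3711 servings → $7.82.
canned tuna + sweet potato: intersection lies outside the first quadrant.
kidney beans + sweet potato with both tight: 1.344 servings and 2.499 servings → $1.85.
So the least-cost plan costs $1.85.

$1.85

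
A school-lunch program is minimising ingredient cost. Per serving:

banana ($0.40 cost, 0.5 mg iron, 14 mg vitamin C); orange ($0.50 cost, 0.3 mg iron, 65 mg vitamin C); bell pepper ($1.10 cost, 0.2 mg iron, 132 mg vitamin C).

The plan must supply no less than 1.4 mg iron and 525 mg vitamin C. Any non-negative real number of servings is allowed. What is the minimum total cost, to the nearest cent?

$4.04

For a min-cost LP with two ≥-constraints, a basic feasible solution has at most two positive variables.
banana only: max(1.4/0.5, 525/14) = 37.5 servings → $15.00.
orange only: max(1.4/0.3, 525/65) = 8.077 servings → $4.04.
bell pepper only: max(1.4/0.2, 525/132) = 7 servings → $7.70.
banana + orange: intersection lies outside the first quadrant.
banana + bell pepper with both tight: 1.263 servings and 3.843 servings → $4.73.
orange + bell pepper with both tight: 3 servings and 2.5 servings → $4.25.
The minimum over all feasible corners is $4.04.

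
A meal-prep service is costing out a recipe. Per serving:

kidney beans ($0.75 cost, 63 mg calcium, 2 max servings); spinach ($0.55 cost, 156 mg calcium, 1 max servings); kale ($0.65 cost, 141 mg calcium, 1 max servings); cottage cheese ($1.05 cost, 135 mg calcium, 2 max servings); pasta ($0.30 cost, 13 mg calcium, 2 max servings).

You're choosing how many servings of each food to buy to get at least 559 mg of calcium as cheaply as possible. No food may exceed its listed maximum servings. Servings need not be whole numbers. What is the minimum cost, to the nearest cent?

$3.24

Cost per mg of calcium: spinach $0.0035, kale $0.0046, cottage cheese $0.0078, kidney beans $0.0119, pasta $0.0231.
Take 1 serving of spinach: +156.0 mg calcium for $0.55 (total $0.55, still need 403.0 mg).
Take 1 serving of kale: +141.0 mg calcium for $0.65 (total $1.20, still need 262.0 mg).
Take 1.941 servings of cottage cheese: +262.0 mg calcium for $2.04 (total $3.24, still need 0.0 mg).
Greedy by cheapest-per-mg is optimal for a single linear constraint, so the minimum cost is $3.24.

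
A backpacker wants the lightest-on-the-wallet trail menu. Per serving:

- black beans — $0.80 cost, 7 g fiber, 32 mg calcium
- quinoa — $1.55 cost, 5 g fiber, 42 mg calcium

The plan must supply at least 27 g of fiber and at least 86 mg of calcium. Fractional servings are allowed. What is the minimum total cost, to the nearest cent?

$3.09

An LP optimum is at a vertex; with two nutrient constraints at most two foods are used. Check each candidate.
black beans only: max(27/7, 86/32) = 3.857 servings → $3.09.
quinoa only: max(27/5, 86/42) = 5.4 servings → $8.37.
black beans + quinoa with both targets exact would need a negative amount; discard.
Cheapest feasible corner: $3.09.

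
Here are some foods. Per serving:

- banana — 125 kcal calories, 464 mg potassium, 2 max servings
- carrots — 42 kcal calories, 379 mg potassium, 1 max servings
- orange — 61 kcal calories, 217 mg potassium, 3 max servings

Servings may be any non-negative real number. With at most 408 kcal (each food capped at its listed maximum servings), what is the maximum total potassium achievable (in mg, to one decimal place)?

Potassium per kcal: carrots 9.024, banana 3.712, orange 3.557.
Take 1 serving of carrots: uses 42 kcal, +379.0 mg potassium (running total 379.0 mg).
Take 2 servings of banana: uses 250 kcal, +928.0 mg potassium (running total 1307.0 mg).
Take 1.902 servings of orange: uses 116 kcal, +412.7 mg potassium (running total 1719.7 mg).
Greedy by best ratio exhausts the calories allowance optimally: 1719.7 mg.

1719.7 mg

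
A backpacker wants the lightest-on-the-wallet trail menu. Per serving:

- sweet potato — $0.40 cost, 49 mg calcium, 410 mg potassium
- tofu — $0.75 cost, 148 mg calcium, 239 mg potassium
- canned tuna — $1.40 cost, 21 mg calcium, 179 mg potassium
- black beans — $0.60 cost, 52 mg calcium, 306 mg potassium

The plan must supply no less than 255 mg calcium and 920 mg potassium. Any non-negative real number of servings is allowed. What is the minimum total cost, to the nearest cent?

sweet potato only: max(255/49, 920/410) = 5.204 servings → $2.08.
tofu only: max(255/148, 920/239) = 3.849 servings → $2.89.
canned tuna only: max(255/21, 920/179) = 12.14 servings → $17.00.
black beans only: max(255/52, 920/306) = 4.904 servings → $2.94.
sweet potato + tofu with both tight: 1.536 servings and 1.214 servings → $1.53.
sweet potato + canned tuna with both targets exact would need a negative amount; discard.
sweet potato + black beans: the both-tight solution has a negative serving — not a feasible corner.
tofu + canned tuna with both tight: 1.226 servings and 3.503 servings → $5.82.
tofu + black beans with both tight: 0.9187 servings and 2.289 servings → $2.06.
canned tuna + black beans: the both-tight solution has a negative serving — not a feasible corner.
The minimum over all feasible corners is $1.53.

$1.53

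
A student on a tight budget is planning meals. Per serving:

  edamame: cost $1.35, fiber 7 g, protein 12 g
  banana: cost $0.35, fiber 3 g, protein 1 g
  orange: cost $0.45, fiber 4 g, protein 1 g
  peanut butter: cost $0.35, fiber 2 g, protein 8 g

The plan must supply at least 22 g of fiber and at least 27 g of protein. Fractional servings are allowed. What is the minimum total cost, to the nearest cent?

A basic optimal solution has at most two foods positive. Try each food alone and each pair with both targets met exactly.
edamame only: max(22/7, 27/12) = 3.143 servings → $4.24.
banana only: max(22/3, 27/1) = 27 servings → $9.45.
orange only: max(22/4, 27/1) = 27 servings → $12.15.
peanut butter only: max(22/2, 27/8) = 11 servings → $3.85.
edamame + banana with both tight: 2.034 servings and 2.586 servings → $3.65.
edamame + orange with both tight: 2.098 servings and 1.829 servings → $3.65.
edamame + peanut butter: intersection lies outside the first quadrant.
banana + orange: the both-tight solution has a negative serving — not a feasible corner.
banana + peanut butter with both tight: 5.545 servings and 2.682 servings → $2.88.
orange + peanut butter with both tight: 4.067 servings and 2.867 servings → $2.83.
The minimum over all feasible corners is $2.83.

$2.83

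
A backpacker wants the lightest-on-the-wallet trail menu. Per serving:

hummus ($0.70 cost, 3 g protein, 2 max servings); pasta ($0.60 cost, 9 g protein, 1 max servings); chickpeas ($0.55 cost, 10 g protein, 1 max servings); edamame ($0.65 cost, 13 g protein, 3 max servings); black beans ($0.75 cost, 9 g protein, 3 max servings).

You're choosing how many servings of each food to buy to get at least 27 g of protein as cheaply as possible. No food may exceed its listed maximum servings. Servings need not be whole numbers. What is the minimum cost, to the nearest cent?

Cost per g of protein: edamame $0.0500, chickpeas $0.0550, pasta $0.0667, black beans $0.0833, hummus $0.2333.
Take 2.077 servings of edamame: +27.0 g protein for $1.35 (total $1.35, still need 0.0 g).
Greedy by cheapest-per-g is optimal for a single linear constraint, so the minimum cost is $1.35.

$1.35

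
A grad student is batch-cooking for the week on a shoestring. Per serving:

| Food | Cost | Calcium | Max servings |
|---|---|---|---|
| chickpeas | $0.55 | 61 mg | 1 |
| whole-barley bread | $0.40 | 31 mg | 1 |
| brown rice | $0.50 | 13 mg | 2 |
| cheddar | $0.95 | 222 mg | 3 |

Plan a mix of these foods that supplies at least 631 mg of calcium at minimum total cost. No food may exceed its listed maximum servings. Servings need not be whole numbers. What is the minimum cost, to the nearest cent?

$2.70

Cost per mg of calcium: cheddar $0.0043, chickpeas $0.0090, whole-barley bread $0.0129, brown rice $0.0385.
Take 2.842 servings of cheddar: +631.0 mg calcium for $2.70 (total $2.70, still need 0.0 mg).
Greedy by cheapest-per-mg is optimal for a single linear constraint, so the minimum cost is $2.70.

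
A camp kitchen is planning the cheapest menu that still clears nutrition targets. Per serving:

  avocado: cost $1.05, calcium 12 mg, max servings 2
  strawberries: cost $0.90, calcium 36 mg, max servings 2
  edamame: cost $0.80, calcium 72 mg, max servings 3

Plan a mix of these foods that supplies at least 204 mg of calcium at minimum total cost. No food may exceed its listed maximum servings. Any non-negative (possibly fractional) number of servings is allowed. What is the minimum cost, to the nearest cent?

$2.27

Cost per mg of calcium: edamame $0.0111, strawberries $0.0250, avocado $0.0875.
Take 2.833 servings of edamame: +204.0 mg calcium for $2.27 (total $2.27, still need 0.0 mg).
Filling from the cheapest source first is optimal under one linear minimum: $2.27.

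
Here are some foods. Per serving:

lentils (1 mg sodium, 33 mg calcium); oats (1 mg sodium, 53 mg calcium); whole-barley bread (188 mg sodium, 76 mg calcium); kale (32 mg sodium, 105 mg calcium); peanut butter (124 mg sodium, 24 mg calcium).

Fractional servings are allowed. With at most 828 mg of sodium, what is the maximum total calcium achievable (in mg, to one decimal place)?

43884.0 mg

Calcium per mg sodium: oats 53, lentils 33, kale 3.281, whole-barley bread 0.4043, peanut butter 0.1935.
With no serving limits, spend the whole sodium allowance on oats: 828 mg / 1 mg × 53 mg = 43884.0 mg.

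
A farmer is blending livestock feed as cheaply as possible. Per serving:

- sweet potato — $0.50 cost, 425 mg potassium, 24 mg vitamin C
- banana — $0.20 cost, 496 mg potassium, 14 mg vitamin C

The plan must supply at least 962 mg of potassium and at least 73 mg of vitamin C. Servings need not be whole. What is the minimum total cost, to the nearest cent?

$1.04

An LP optimum is at a vertex; with two nutrient constraints at most two foods are used. Check each candidate.
sweet potato only: max(962/425, 73/24) = 3.042 servings → $1.52.
banana only: max(962/496, 73/14) = 5.214 servings → $1.04.
sweet potato + banana with both targets exact would need a negative amount; discard.
So the least-cost plan costs $1.04.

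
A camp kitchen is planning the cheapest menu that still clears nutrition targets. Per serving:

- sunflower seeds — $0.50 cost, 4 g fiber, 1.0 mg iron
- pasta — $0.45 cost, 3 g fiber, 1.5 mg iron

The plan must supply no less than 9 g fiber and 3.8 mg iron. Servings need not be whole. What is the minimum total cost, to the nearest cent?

$1.28

sunflower seeds only: max(9/4, 3.8/1.0) = 3.8 servings → $1.90.
pasta only: max(9/3, 3.8/1.5) = 3 servings → $1.35.
sunflower seeds + pasta with both tight: 0.7 servings and 2.067 servings → $1.28.
So the least-cost plan costs $1.28.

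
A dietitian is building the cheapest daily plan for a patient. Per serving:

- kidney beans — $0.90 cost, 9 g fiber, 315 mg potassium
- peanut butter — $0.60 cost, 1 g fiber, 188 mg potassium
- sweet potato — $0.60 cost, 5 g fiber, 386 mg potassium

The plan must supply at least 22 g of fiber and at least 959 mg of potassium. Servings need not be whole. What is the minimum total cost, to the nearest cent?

kidney beans only: max(22/9, 959/315) = 3.044 servings → $2.74.
peanut butter only: max(22/1, 959/188) = 22 servings → $13.20.
sweet potato only: max(22/5, 959/386) = 4.4 servings → $2.64.
kidney beans + peanut butter with both tight: 2.307 servings and 1.235 servings → $2.82.
kidney beans + sweet potato with both tight: 1.947 servings and 0.8957 servings → $2.29.
peanut butter + sweet potato: the both-tight solution has a negative serving — not a feasible corner.
Cheapest feasible corner: $2.29.

$2.29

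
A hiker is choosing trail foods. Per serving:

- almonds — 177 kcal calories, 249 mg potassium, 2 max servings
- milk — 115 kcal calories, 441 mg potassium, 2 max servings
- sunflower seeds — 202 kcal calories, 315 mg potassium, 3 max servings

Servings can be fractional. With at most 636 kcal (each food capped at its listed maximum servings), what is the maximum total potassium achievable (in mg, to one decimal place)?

Potassium per kcal: milk 3.835, sunflower seeds 1.559, almonds 1.407.
Take 2 servings of milk: uses 230 kcal, +882.0 mg potassium (running total 882.0 mg).
Take 2.01 servings of sunflower seeds: uses 406 kcal, +633.1 mg potassium (running total 1515.1 mg).
Filling greedily by potassium-per-kcal is optimal for one linear limit, giving 1515.1 mg.

1515.1 mg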